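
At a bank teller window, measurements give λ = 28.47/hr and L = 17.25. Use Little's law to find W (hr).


W = L/λ = 17.25/28.47 = 0.6059 hr

Final: 0.6059 hr


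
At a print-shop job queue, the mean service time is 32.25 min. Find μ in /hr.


μ = 1/(service time) in consistent units.
1 hour = 60 min, so μ = 60/32.25 = 1.8605 per hour

Final: 1.8605 /hr


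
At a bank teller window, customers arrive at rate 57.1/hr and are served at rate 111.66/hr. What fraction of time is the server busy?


ρ = λ/μ = 57.1/111.66 = 0.5114

Final: 0.5114


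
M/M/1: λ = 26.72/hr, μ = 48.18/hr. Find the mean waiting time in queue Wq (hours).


ρ = 26.72/48.18 = 0.5546
Wq = ρ/(μ−λ) = 0.5546/(48.18 − 26.72) = 0.5546/21.46 = 0.02584 hr

Final: 0.02584 hr


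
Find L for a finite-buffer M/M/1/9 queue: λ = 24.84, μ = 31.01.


ρ = 24.84/31.01 = 0.8010
L = ρ[1 − (K+1)ρ^K + Kρ^(K+1)] / [(1−ρ)(1−ρ^(K+1))]
Numerator: 0.8010·(1 − 10·0.135784 + 9·0.108767) = 0.497494
Denominator: (0.1990)·(0.891233) = 0.177327
L = 0.497494/0.177327 = 2.8055

Final: 2.8055


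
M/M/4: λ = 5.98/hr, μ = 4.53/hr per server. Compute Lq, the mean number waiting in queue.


a = λ/μ = 1.3201; ρ = a/4 = 0.3300
P₀ = 0.265698
Lq = P₀·a^c·ρ / (c!·(1−ρ)²) = 0.265698·3.03677·0.3300/(24·0.44887)
= 0.02472

Final: 0.02472


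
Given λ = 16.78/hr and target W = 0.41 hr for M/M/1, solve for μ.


W = 1/(μ−λ) ⇒ μ − λ = 1/W = 1/0.41 = 2.4390
μ = λ + 1/W = 16.78 + 2.4390 = 19.2190 per hr

Final: 19.2190 /hr


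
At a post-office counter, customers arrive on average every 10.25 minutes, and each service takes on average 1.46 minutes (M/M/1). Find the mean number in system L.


λ = 60/10.25 = 5.8537 /hr
μ = 60/1.46 = 41.0959 /hr
ρ = λ/μ = 5.8537/41.0959 = 0.1424
L = ρ/(1−ρ) = 0.1424/0.8576 = 0.1661

Final: 0.1661


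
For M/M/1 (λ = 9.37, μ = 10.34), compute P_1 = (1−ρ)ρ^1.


ρ = 9.37/10.34 = 0.9062
P_n = (1−ρ)·ρ^n = (1 − 0.9062)·0.9062^1 = 0.09381·0.906190 = 0.085010

Final: 0.085010


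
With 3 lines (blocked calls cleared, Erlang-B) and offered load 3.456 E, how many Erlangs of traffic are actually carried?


B(3,3.456) = 0.397495 (Erlang-B)
Carried load = a(1 − B) = 3.456·(1 − 0.397495) = 3.456·0.602505 = 2.0823 E

Final: 2.0823 Erlangs


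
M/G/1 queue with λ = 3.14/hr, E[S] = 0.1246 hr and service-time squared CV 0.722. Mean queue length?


ρ = λ·E[S] = 3.14·0.1246 = 0.3912
Lq = ρ²(1+C_s²)/(2(1−ρ)) = 0.1531·(1+0.722)/(2·0.6088)
= 0.1531·1.7220/1.2175 = 0.21650

Final: 0.21650


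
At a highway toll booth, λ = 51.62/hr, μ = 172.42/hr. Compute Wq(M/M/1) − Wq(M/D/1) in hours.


ρ = 51.62/172.42 = 0.2994
Wq(M/M/1) = ρ/(μ−λ) = 0.2994/120.80 = 0.002478 hr
Wq(M/D/1) = ρ/(2(μ−λ)) = 0.001239 hr
Savings = 0.002478 − 0.001239 = 0.001239 hr

Final: 0.001239 hr


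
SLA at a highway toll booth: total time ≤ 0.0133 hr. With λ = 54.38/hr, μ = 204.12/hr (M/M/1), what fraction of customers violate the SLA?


W ~ Exponential(μ−λ) for M/M/1.
μ − λ = 204.12 − 54.38 = 149.7400
P(W > t) = e^{−(μ−λ)t} = e^{−1.9915} = 0.136485

Final: 0.136485


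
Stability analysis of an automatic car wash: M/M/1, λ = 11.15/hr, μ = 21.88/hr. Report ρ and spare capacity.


Total capacity cμ = 1·21.88 = 21.88/hr
ρ = λ/(cμ) = 11.15/21.88 = 0.5096
Stable ⇔ ρ < 1: YES
Spare capacity = cμ − λ = 21.88 − 11.15 = 10.73/hr

Final: ρ = 0.5096; stable; margin = 10.73/hr


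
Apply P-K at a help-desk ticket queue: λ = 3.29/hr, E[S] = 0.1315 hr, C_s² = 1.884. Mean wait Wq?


ρ = λ·E[S] = 3.29·0.1315 = 0.4326
E[S²] = E[S]²(1+C_s²) = 0.1315²·(1+1.884) = 0.049871
Wq = λ·E[S²]/(2(1−ρ)) = 3.29·0.049871/(2·0.5674) = 0.14459 hr

Final: 0.14459 hr


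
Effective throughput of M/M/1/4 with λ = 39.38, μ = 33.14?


ρ = 1.1883; P_K = (1−ρ)ρ^4/(1−ρ^5) = 0.274178
λ_eff = λ(1 − P_K) = 39.38·(1 − 0.274178) = 39.38·0.725822 = 28.5829 /hr

Final: 28.5829 /hr


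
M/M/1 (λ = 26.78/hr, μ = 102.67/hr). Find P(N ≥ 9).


ρ = 26.78/102.67 = 0.2608
P(N ≥ n) = ρ^n = 0.2608^9 = 0.000005589

Final: 0.000005589


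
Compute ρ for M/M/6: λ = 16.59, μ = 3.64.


ρ = λ/(cμ) = 16.59/(6·3.64) = 16.59/21.84 = 0.7596

Final: 0.7596


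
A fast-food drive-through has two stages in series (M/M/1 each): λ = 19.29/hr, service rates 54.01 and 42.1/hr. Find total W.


Each node sees arrival rate λ = 19.29/hr (tandem ⇒ throughput preserved).
W₁ = 1/(μ₁−λ) = 1/(54.01−19.29) = 0.02880 hr
W₂ = 1/(μ₂−λ) = 1/(42.1−19.29) = 0.04384 hr
W_total = W₁ + W₂ = 0.02880 + 0.04384 = 0.07264 hr

Final: 0.07264 hr


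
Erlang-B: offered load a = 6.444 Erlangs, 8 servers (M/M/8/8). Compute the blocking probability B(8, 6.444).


B(c,a) = (a^c/c!) / Σ_{k=0}^{c} a^k/k!
a^8/8! = 73.743497
Σ terms (k=0..8): 1.00000 + 6.44400 + 20.76257 + 44.59800 + 71.84737 + 92.59689 + 99.44906 + 91.54997 + 73.74350 = 501.991354
B = 73.743497/501.991354 = 0.146902

Final: 0.146902


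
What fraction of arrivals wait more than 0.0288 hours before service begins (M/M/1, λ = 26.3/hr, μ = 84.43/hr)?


ρ = 26.3/84.43 = 0.3115
P(Wq > t) = ρ·e^{−(μ−λ)t} = 0.3115·e^{−1.6741}
= 0.3115·0.187469 = 0.058397

Final: 0.058397


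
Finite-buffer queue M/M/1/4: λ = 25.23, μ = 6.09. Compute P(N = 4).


ρ = λ/μ = 25.23/6.09 = 4.1429
P_K = (1−ρ)ρ^K/(1−ρ^(K+1)) = (-3.1429·294.577676)/(1 − 1220.393229)
= -925.815553/-1219.393229 = 0.759243

Final: 0.759243


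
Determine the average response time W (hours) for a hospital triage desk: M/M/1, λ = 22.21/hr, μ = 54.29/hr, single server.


W = 1/(μ−λ) = 1/(54.29 − 22.21) = 1/32.08 = 0.03117 hr

Final: 0.03117 hr


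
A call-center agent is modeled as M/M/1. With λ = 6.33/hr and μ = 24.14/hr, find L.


ρ = λ/μ = 6.33/24.14 = 0.2622
L = ρ/(1−ρ) = 0.2622/(1 − 0.2622) = 0.2622/0.7378 = 0.3554

Final: 0.3554


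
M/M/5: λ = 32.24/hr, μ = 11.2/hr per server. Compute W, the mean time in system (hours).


a = 2.8786; ρ = 0.5757; P₀ = 0.053362
Lq = P₀·a^c·ρ/(c!(1−ρ)²) = 0.28108
Wq = Lq/λ = 0.28108/32.24 = 0.008718 hr
W = Wq + 1/μ = 0.008718 + 0.08929 = 0.09800 hr

Final: 0.09800 hr


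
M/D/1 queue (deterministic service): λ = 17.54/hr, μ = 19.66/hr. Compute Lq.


ρ = 17.54/19.66 = 0.8922
M/D/1: Lq = ρ²/(2(1−ρ)) = 0.7960/(2·0.1078) = 3.69071

Final: 3.69071


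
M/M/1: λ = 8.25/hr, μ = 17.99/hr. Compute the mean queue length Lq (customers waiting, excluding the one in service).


ρ = 8.25/17.99 = 0.4586
Lq = ρ²/(1−ρ) = 0.2103/0.5414 = 0.3884

Final: 0.3884


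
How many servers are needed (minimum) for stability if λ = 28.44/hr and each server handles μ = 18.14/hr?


Stability requires cμ > λ ⇔ c > λ/μ.
λ/μ = 28.44/18.14 = 1.5678
Minimum integer c = ⌊1.5678⌋ + 1 = 2
Check: 2·18.14 = 36.28 > 28.44, while 1·18.14 = 18.14 ≤ 28.44

Final: 2 servers


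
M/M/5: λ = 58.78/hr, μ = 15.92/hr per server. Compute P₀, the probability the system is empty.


a = λ/μ = 58.78/15.92 = 3.6922; ρ = a/c = 0.7384
Σ_{k=0}^{4} a^k/k! (terms k=0..4) = 1.00000 + 3.69221 + 6.81621 + 8.38896 + 7.74346 = 27.64084
Tail: a^5/(5!(1−ρ)) = 686.17137/(120·0.2616) = 21.86169
P₀ = 1/(27.64084 + 21.86169) = 1/49.50253 = 0.020201

Final: 0.020201


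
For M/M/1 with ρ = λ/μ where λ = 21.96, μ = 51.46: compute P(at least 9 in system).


ρ = 21.96/51.46 = 0.4267
P(N ≥ n) = ρ^n = 0.4267^9 = 0.0004693

Final: 0.0004693


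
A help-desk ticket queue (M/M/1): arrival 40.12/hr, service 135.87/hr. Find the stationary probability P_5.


ρ = 40.12/135.87 = 0.2953
P_n = (1−ρ)·ρ^n = (1 − 0.2953)·0.2953^5 = 0.7047·0.002245 = 0.001582

Final: 0.001582


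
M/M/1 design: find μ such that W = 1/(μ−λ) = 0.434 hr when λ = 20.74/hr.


W = 1/(μ−λ) ⇒ μ − λ = 1/W = 1/0.434 = 2.3041
μ = λ + 1/W = 20.74 + 2.3041 = 23.0441 per hr

Final: 23.0441 /hr


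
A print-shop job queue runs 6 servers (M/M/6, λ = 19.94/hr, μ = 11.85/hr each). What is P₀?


a = λ/μ = 19.94/11.85 = 1.6827; ρ = a/c = 0.2805
Σ_{k=0}^{5} a^k/k! (terms k=0..5) = 1.00000 + 1.68270 + 1.41574 + 0.79409 + 0.33405 + 0.11242 = 5.33901
Tail: a^6/(6!(1−ρ)) = 22.70078/(720·0.7195) = 0.04382
P₀ = 1/(5.33901 + 0.04382) = 1/5.38282 = 0.185776

Final: 0.185776


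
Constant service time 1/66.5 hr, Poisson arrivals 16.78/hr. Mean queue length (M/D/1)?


ρ = 16.78/66.5 = 0.2523
M/D/1: Lq = ρ²/(2(1−ρ)) = 0.06367/(2·0.7477) = 0.04258

Final: 0.04258


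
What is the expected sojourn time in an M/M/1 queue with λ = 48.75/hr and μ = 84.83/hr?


W = 1/(μ−λ) = 1/(84.83 − 48.75) = 1/36.08 = 0.02772 hr

Final: 0.02772 hr


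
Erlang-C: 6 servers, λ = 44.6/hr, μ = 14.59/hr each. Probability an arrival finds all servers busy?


a = λ/μ = 3.0569; ρ = a/6 = 0.5095
P₀ = 0.046161 (from M/M/c formula)
C(c,a) = [a^c/(c!(1−ρ))]·P₀ = [815.97603/(720·0.4905)]·0.046161
= 2.31041·0.046161 = 0.106651

Final: 0.106651


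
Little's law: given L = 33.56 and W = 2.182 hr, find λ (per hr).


λ = L/W = 33.56/2.182 = 15.3804 /hr

Final: 15.3804 /hr


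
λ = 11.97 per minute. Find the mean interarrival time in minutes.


Mean interarrival time = 1/λ = 1/11.97 minute = 0.08354 minute
In minutes: 0.08354 × 1 = 0.08354 min

Final: 0.08354 min


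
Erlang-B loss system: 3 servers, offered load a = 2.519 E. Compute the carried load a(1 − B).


B(3,2.519) = 0.284746 (Erlang-B)
Carried load = a(1 − B) = 2.519·(1 − 0.284746) = 2.519·0.715254 = 1.8017 E

Final: 1.8017 Erlangs


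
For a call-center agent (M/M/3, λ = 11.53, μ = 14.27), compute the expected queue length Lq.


a = λ/μ = 0.8080; ρ = a/3 = 0.2693
P₀ = 0.443511
Lq = P₀·a^c·ρ / (c!·(1−ρ)²) = 0.443511·0.52749·0.2693/(6·0.53388)
= 0.01967

Final: 0.01967


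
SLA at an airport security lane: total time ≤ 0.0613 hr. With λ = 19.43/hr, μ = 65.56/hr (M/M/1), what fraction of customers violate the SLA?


W ~ Exponential(μ−λ) for M/M/1.
μ − λ = 65.56 − 19.43 = 46.1300
P(W > t) = e^{−(μ−λ)t} = e^{−2.8278} = 0.059145

Final: 0.059145


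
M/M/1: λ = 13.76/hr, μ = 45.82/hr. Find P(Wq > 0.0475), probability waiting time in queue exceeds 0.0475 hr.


ρ = 13.76/45.82 = 0.3003
P(Wq > t) = ρ·e^{−(μ−λ)t} = 0.3003·e^{−1.5229}
= 0.3003·0.218089 = 0.065493

Final: 0.065493


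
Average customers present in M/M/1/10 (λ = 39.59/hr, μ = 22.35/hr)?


ρ = 39.59/22.35 = 1.7714
L = ρ[1 − (K+1)ρ^K + Kρ^(K+1)] / [(1−ρ)(1−ρ^(K+1))]
Numerator: 1.7714·(1 − 11·304.144343 + 10·538.750538) = 3618.752048
Denominator: (-0.7714)·(-537.750538) = 414.801758
L = 3618.752048/414.801758 = 8.7241

Final: 8.7241


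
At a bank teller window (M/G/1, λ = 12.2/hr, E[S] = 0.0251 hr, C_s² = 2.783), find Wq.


ρ = λ·E[S] = 12.2·0.0251 = 0.3062
E[S²] = E[S]²(1+C_s²) = 0.0251²·(1+2.783) = 0.002383
Wq = λ·E[S²]/(2(1−ρ)) = 12.2·0.002383/(2·0.6938) = 0.02096 hr

Final: 0.02096 hr


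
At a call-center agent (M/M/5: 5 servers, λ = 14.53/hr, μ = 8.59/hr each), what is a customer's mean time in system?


a = 1.6915; ρ = 0.3383; P₀ = 0.183682
Lq = P₀·a^c·ρ/(c!(1−ρ)²) = 0.01638
Wq = Lq/λ = 0.01638/14.53 = 0.001127 hr
W = Wq + 1/μ = 0.001127 + 0.11641 = 0.11754 hr

Final: 0.11754 hr


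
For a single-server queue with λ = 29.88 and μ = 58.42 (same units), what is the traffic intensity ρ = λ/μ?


ρ = λ/μ = 29.88/58.42 = 0.5115

Final: 0.5115


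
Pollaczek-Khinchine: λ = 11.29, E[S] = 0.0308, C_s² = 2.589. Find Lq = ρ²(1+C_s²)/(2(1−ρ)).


ρ = λ·E[S] = 11.29·0.0308 = 0.3477
Lq = ρ²(1+C_s²)/(2(1−ρ)) = 0.1209·(1+2.589)/(2·0.6523)
= 0.1209·3.5890/1.3045 = 0.33266

Final: 0.33266


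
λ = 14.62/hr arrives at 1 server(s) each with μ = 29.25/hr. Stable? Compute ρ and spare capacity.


Total capacity cμ = 1·29.25 = 29.25/hr
ρ = λ/(cμ) = 14.62/29.25 = 0.4998
Stable ⇔ ρ < 1: YES
Spare capacity = cμ − λ = 29.25 − 14.62 = 14.63/hr

Final: ρ = 0.4998; stable; margin = 14.63/hr


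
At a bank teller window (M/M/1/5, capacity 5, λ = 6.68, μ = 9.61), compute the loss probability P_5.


ρ = λ/μ = 6.68/9.61 = 0.6951
P_K = (1−ρ)ρ^K/(1−ρ^(K+1)) = (0.3049·0.162280)/(1 − 0.112802)
= 0.049478/0.887198 = 0.055769

Final: 0.055769


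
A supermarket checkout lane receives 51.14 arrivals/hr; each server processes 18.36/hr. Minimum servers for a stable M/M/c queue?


Stability requires cμ > λ ⇔ c > λ/μ.
λ/μ = 51.14/18.36 = 2.7854
Minimum integer c = ⌊2.7854⌋ + 1 = 3
Check: 3·18.36 = 55.08 > 51.14, while 2·18.36 = 36.72 ≤ 51.14

Final: 3 servers


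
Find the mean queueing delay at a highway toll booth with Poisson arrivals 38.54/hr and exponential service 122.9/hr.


ρ = 38.54/122.9 = 0.3136
Wq = ρ/(μ−λ) = 0.3136/(122.9 − 38.54) = 0.3136/84.36 = 0.003717 hr

Final: 0.003717 hr


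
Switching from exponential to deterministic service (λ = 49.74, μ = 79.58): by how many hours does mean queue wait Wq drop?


ρ = 49.74/79.58 = 0.6250
Wq(M/M/1) = ρ/(μ−λ) = 0.6250/29.84 = 0.02095 hr
Wq(M/D/1) = ρ/(2(μ−λ)) = 0.01047 hr
Savings = 0.02095 − 0.01047 = 0.01047 hr

Final: 0.01047 hr


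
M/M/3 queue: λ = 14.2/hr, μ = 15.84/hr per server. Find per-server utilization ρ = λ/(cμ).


ρ = λ/(cμ) = 14.2/(3·15.84) = 14.2/47.52 = 0.2988

Final: 0.2988


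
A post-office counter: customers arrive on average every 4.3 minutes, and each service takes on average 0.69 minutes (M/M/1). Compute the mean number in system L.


λ = 60/4.3 = 13.9535 /hr
μ = 60/0.69 = 86.9565 /hr
ρ = λ/μ = 13.9535/86.9565 = 0.1605
L = ρ/(1−ρ) = 0.1605/0.8395 = 0.1911

Final: 0.1911


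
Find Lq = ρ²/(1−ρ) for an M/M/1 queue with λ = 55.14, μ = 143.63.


ρ = 55.14/143.63 = 0.3839
Lq = ρ²/(1−ρ) = 0.1474/0.6161 = 0.2392

Final: 0.2392


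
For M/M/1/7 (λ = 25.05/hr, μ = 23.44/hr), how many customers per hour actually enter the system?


ρ = 1.0687; P_K = (1−ρ)ρ^7/(1−ρ^8) = 0.155907
λ_eff = λ(1 − P_K) = 25.05·(1 − 0.155907) = 25.05·0.844093 = 21.1445 /hr

Final: 21.1445 /hr


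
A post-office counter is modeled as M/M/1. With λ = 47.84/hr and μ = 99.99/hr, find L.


ρ = λ/μ = 47.84/99.99 = 0.4784
L = ρ/(1−ρ) = 0.4784/(1 − 0.4784) = 0.4784/0.5216 = 0.9174

Final: 0.9174


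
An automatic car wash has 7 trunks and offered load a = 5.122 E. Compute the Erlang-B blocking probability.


B(c,a) = (a^c/c!) / Σ_{k=0}^{c} a^k/k!
a^7/7! = 18.350440
Σ terms (k=0..7): 1.00000 + 5.12200 + 13.11744 + 22.39585 + 28.67788 + 29.37762 + 25.07870 + 18.35044 = 143.119926
B = 18.350440/143.119926 = 0.128217

Final: 0.128217


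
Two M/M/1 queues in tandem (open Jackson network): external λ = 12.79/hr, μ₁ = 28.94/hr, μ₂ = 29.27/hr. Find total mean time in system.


Each node sees arrival rate λ = 12.79/hr (tandem ⇒ throughput preserved).
W₁ = 1/(μ₁−λ) = 1/(28.94−12.79) = 0.06192 hr
W₂ = 1/(μ₂−λ) = 1/(29.27−12.79) = 0.06068 hr
W_total = W₁ + W₂ = 0.06192 + 0.06068 = 0.12260 hr

Final: 0.12260 hr


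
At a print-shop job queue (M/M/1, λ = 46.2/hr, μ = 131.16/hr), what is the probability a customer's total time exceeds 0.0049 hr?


W ~ Exponential(μ−λ) for M/M/1.
μ − λ = 131.16 − 46.2 = 84.9600
P(W > t) = e^{−(μ−λ)t} = e^{−0.4163} = 0.659480

Final: 0.659480


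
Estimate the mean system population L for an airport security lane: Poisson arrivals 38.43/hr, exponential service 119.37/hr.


ρ = λ/μ = 38.43/119.37 = 0.3219
L = ρ/(1−ρ) = 0.3219/(1 − 0.3219) = 0.3219/0.6781 = 0.4748

Final: 0.4748


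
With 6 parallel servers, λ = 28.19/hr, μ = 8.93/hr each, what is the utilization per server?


ρ = λ/(cμ) = 28.19/(6·8.93) = 28.19/53.58 = 0.5261

Final: 0.5261


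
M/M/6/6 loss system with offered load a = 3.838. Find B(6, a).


B(c,a) = (a^c/c!) / Σ_{k=0}^{c} a^k/k!
a^6/6! = 4.439125
Σ terms (k=0..6): 1.00000 + 3.83800 + 7.36512 + 9.42245 + 9.04084 + 6.93975 + 4.43912 = 42.045276
B = 4.439125/42.045276 = 0.105580

Final: 0.105580


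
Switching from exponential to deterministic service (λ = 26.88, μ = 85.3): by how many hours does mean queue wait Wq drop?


ρ = 26.88/85.3 = 0.3151
Wq(M/M/1) = ρ/(μ−λ) = 0.3151/58.42 = 0.005394 hr
Wq(M/D/1) = ρ/(2(μ−λ)) = 0.002697 hr
Savings = 0.005394 − 0.002697 = 0.002697 hr

Final: 0.002697 hr


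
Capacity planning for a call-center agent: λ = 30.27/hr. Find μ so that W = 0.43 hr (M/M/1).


W = 1/(μ−λ) ⇒ μ − λ = 1/W = 1/0.43 = 2.3256
μ = λ + 1/W = 30.27 + 2.3256 = 32.5956 per hr

Final: 32.5956 /hr


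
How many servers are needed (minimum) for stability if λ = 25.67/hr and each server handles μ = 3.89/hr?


Stability requires cμ > λ ⇔ c > λ/μ.
λ/μ = 25.67/3.89 = 6.5990
Minimum integer c = ⌊6.5990⌋ + 1 = 7
Check: 7·3.89 = 27.23 > 25.67, while 6·3.89 = 23.34 ≤ 25.67

Final: 7 servers


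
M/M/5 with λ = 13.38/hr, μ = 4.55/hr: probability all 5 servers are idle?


a = λ/μ = 13.38/4.55 = 2.9407; ρ = a/c = 0.5881
Σ_{k=0}^{4} a^k/k! (terms k=0..4) = 1.00000 + 2.94066 + 4.32374 + 4.23821 + 3.11579 = 15.61840
Tail: a^5/(5!(1−ρ)) = 219.89917/(120·0.4119) = 4.44922
P₀ = 1/(15.61840 + 4.44922) = 1/20.06762 = 0.049832

Final: 0.049832


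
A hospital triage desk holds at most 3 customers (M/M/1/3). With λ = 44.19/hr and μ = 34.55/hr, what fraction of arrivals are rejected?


ρ = λ/μ = 44.19/34.55 = 1.2790
P_K = (1−ρ)ρ^K/(1−ρ^(K+1)) = (-0.2790·2.092319)/(1 − 2.676109)
= -0.583790/-1.676109 = 0.348301

Final: 0.348301


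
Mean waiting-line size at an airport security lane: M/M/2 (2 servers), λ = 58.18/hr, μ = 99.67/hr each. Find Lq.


a = λ/μ = 0.5837; ρ = a/2 = 0.2919
P₀ = 0.548152
Lq = P₀·a^c·ρ / (c!·(1−ρ)²) = 0.548152·0.34074·0.2919/(2·0.50146)
= 0.05435

Final: 0.05435


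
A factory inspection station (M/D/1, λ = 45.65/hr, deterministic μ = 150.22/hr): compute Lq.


ρ = 45.65/150.22 = 0.3039
M/D/1: Lq = ρ²/(2(1−ρ)) = 0.09235/(2·0.6961) = 0.06633

Final: 0.06633


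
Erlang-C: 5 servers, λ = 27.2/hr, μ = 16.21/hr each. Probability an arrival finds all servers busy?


a = λ/μ = 1.6780; ρ = a/5 = 0.3356
P₀ = 0.186207 (from M/M/c formula)
C(c,a) = [a^c/(c!(1−ρ))]·P₀ = [13.30238/(120·0.6644)]·0.186207
= 0.16685·0.186207 = 0.031068

Final: 0.031068


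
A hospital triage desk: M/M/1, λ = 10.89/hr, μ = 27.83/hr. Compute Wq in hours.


ρ = 10.89/27.83 = 0.3913
Wq = ρ/(μ−λ) = 0.3913/(27.83 − 10.89) = 0.3913/16.94 = 0.02310 hr

Final: 0.02310 hr


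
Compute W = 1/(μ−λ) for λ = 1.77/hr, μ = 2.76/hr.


W = 1/(μ−λ) = 1/(2.76 − 1.77) = 1/0.9900 = 1.0101 hr

Final: 1.0101 hr


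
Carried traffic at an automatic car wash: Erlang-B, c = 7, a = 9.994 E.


B(7,9.994) = 0.408773 (Erlang-B)
Carried load = a(1 − B) = 9.994·(1 − 0.408773) = 9.994·0.591227 = 5.9087 E

Final: 5.9087 Erlangs


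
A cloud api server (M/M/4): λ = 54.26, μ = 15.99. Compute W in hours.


a = 3.3934; ρ = 0.8483; P₀ = 0.018835
Lq = P₀·a^c·ρ/(c!(1−ρ)²) = 3.83818
Wq = Lq/λ = 3.83818/54.26 = 0.07074 hr
W = Wq + 1/μ = 0.07074 + 0.06254 = 0.13328 hr

Final: 0.13328 hr


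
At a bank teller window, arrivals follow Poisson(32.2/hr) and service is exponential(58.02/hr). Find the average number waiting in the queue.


ρ = 32.2/58.02 = 0.5550
Lq = ρ²/(1−ρ) = 0.3080/0.4450 = 0.6921

Final: 0.6921


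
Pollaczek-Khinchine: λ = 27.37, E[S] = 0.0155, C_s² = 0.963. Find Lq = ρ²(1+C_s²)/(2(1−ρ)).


ρ = λ·E[S] = 27.37·0.0155 = 0.4242
Lq = ρ²(1+C_s²)/(2(1−ρ)) = 0.1800·(1+0.963)/(2·0.5758)
= 0.1800·1.9630/1.1515 = 0.30680

Final: 0.30680


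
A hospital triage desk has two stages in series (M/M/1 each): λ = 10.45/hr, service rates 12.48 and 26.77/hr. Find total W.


Each node sees arrival rate λ = 10.45/hr (tandem ⇒ throughput preserved).
W₁ = 1/(μ₁−λ) = 1/(12.48−10.45) = 0.49261 hr
W₂ = 1/(μ₂−λ) = 1/(26.77−10.45) = 0.06127 hr
W_total = W₁ + W₂ = 0.49261 + 0.06127 = 0.55389 hr

Final: 0.55389 hr


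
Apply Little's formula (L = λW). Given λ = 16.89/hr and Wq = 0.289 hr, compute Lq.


Lq = λWq = 16.89·0.289 = 4.8812

Final: 4.8812


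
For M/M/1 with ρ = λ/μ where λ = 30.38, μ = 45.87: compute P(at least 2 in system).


ρ = 30.38/45.87 = 0.6623
P(N ≥ n) = ρ^n = 0.6623^2 = 0.438650

Final: 0.438650


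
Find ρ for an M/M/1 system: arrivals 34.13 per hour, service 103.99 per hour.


ρ = λ/μ = 34.13/103.99 = 0.3282

Final: 0.3282


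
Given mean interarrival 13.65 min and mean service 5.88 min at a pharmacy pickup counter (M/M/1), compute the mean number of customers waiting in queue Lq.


λ = 60/13.65 = 4.3956 /hr
μ = 60/5.88 = 10.2041 /hr
ρ = λ/μ = 4.3956/10.2041 = 0.4308
Lq = ρ²/(1−ρ) = 0.1856/0.5692 = 0.3260

Final: 0.3260


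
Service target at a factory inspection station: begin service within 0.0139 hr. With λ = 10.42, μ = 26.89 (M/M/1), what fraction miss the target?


ρ = 10.42/26.89 = 0.3875
P(Wq > t) = ρ·e^{−(μ−λ)t} = 0.3875·e^{−0.2289}
= 0.3875·0.795382 = 0.308214

Final: 0.308214


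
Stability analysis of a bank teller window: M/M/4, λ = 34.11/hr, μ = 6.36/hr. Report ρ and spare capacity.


Total capacity cμ = 4·6.36 = 25.44/hr
ρ = λ/(cμ) = 34.11/25.44 = 1.3408
Stable ⇔ ρ < 1: NO
Spare capacity = cμ − λ = 25.44 − 34.11 = -8.67/hr

Final: ρ = 1.3408; unstable; margin = -8.67/hr


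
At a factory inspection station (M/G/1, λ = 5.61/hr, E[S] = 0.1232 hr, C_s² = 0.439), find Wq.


ρ = λ·E[S] = 5.61·0.1232 = 0.6912
E[S²] = E[S]²(1+C_s²) = 0.1232²·(1+0.439) = 0.021841
Wq = λ·E[S²]/(2(1−ρ)) = 5.61·0.021841/(2·0.3088) = 0.19837 hr

Final: 0.19837 hr


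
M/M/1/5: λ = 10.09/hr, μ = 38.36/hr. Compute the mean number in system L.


ρ = 10.09/38.36 = 0.2630
L = ρ[1 − (K+1)ρ^K + Kρ^(K+1)] / [(1−ρ)(1−ρ^(K+1))]
Numerator: 0.2630·(1 − 6·0.001259 + 5·0.0003312) = 0.261483
Denominator: (0.7370)·(0.999669) = 0.736722
L = 0.261483/0.736722 = 0.3549

Final: 0.3549


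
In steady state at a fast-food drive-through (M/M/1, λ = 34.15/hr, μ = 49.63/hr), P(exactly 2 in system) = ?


ρ = 34.15/49.63 = 0.6881
P_n = (1−ρ)·ρ^n = (1 − 0.6881)·0.6881^2 = 0.3119·0.473470 = 0.147679

Final: 0.147679


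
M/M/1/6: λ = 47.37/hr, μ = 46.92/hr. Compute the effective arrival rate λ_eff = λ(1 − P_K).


ρ = 1.0096; P_K = (1−ρ)ρ^6/(1−ρ^7) = 0.146980
λ_eff = λ(1 − P_K) = 47.37·(1 − 0.146980) = 47.37·0.853020 = 40.4075 /hr

Final: 40.4075 /hr


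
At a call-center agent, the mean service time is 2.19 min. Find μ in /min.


μ = 1/(service time) in consistent units.
1 minute = 1 min, so μ = 1/2.19 = 0.4566 per minute

Final: 0.4566 /min


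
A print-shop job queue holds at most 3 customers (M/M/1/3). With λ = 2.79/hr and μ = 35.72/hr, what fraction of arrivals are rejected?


ρ = λ/μ = 2.79/35.72 = 0.07811
P_K = (1−ρ)ρ^K/(1−ρ^(K+1)) = (0.9219·0.0004765)/(1 − 0.00003722)
= 0.0004393/0.999963 = 0.0004393

Final: 0.0004393


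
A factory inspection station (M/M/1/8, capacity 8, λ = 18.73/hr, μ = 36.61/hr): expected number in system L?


ρ = 18.73/36.61 = 0.5116
L = ρ[1 − (K+1)ρ^K + Kρ^(K+1)] / [(1−ρ)(1−ρ^(K+1))]
Numerator: 0.5116·(1 − 9·0.004694 + 8·0.002401) = 0.499825
Denominator: (0.4884)·(0.997599) = 0.487218
L = 0.499825/0.487218 = 1.0259

Final: 1.0259


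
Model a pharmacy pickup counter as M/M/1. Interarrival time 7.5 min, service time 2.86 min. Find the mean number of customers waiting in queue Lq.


λ = 60/7.5 = 8.0000 /hr
μ = 60/2.86 = 20.9790 /hr
ρ = λ/μ = 8.0000/20.9790 = 0.3813
Lq = ρ²/(1−ρ) = 0.1454/0.6187 = 0.2350

Final: 0.2350


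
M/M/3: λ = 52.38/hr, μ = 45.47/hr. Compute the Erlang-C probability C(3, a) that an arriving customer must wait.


a = λ/μ = 1.1520; ρ = a/3 = 0.3840
P₀ = 0.309685 (from M/M/c formula)
C(c,a) = [a^c/(c!(1−ρ))]·P₀ = [1.52870/(6·0.6160)]·0.309685
= 0.41360·0.309685 = 0.128086

Final: 0.128086


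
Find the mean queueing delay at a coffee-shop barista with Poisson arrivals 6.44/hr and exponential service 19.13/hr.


ρ = 6.44/19.13 = 0.3366
Wq = ρ/(μ−λ) = 0.3366/(19.13 − 6.44) = 0.3366/12.69 = 0.02653 hr

Final: 0.02653 hr


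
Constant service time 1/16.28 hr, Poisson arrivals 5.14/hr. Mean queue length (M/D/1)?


ρ = 5.14/16.28 = 0.3157
M/D/1: Lq = ρ²/(2(1−ρ)) = 0.09968/(2·0.6843) = 0.07284

Final: 0.07284


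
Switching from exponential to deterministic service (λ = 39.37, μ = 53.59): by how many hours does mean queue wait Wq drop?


ρ = 39.37/53.59 = 0.7347
Wq(M/M/1) = ρ/(μ−λ) = 0.7347/14.22 = 0.05166 hr
Wq(M/D/1) = ρ/(2(μ−λ)) = 0.02583 hr
Savings = 0.05166 − 0.02583 = 0.02583 hr

Final: 0.02583 hr


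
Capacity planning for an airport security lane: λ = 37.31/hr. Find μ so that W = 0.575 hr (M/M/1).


W = 1/(μ−λ) ⇒ μ − λ = 1/W = 1/0.575 = 1.7391
μ = λ + 1/W = 37.31 + 1.7391 = 39.0491 per hr

Final: 39.0491 /hr


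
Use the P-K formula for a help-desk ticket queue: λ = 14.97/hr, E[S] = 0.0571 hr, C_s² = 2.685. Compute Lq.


ρ = λ·E[S] = 14.97·0.0571 = 0.8548
Lq = ρ²(1+C_s²)/(2(1−ρ)) = 0.7307·(1+2.685)/(2·0.1452)
= 0.7307·3.6850/0.2904 = 9.27081

Final: 9.27081


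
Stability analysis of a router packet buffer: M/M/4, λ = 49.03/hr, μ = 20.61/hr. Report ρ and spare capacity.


Total capacity cμ = 4·20.61 = 82.44/hr
ρ = λ/(cμ) = 49.03/82.44 = 0.5947
Stable ⇔ ρ < 1: YES
Spare capacity = cμ − λ = 82.44 − 49.03 = 33.41/hr

Final: ρ = 0.5947; stable; margin = 33.41/hr


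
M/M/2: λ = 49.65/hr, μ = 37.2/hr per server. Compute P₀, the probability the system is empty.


a = λ/μ = 49.65/37.2 = 1.3347; ρ = a/c = 0.6673
Σ_{k=0}^{1} a^k/k! (terms k=0..1) = 1.00000 + 1.33468 = 2.33468
Tail: a^2/(2!(1−ρ)) = 1.78136/(2·0.3327) = 2.67744
P₀ = 1/(2.33468 + 2.67744) = 1/5.01212 = 0.199516

Final: 0.199516


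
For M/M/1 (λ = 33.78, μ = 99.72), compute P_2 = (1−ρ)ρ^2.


ρ = 33.78/99.72 = 0.3387
P_n = (1−ρ)·ρ^n = (1 − 0.3387)·0.3387^2 = 0.6613·0.114751 = 0.075879

Final: 0.075879


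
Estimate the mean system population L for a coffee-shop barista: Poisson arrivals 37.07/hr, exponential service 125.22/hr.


ρ = λ/μ = 37.07/125.22 = 0.2960
L = ρ/(1−ρ) = 0.2960/(1 − 0.2960) = 0.2960/0.7040 = 0.4205

Final: 0.4205


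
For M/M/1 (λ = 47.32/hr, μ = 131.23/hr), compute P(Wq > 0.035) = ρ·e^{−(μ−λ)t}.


ρ = 47.32/131.23 = 0.3606
P(Wq > t) = ρ·e^{−(μ−λ)t} = 0.3606·e^{−2.9369}
= 0.3606·0.053033 = 0.019123

Final: 0.019123


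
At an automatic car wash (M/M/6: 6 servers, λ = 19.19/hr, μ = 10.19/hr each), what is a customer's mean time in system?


a = 1.8832; ρ = 0.3139; P₀ = 0.151944
Lq = P₀·a^c·ρ/(c!(1−ρ)²) = 0.006276
Wq = Lq/λ = 0.006276/19.19 = 0.0003271 hr
W = Wq + 1/μ = 0.0003271 + 0.09814 = 0.09846 hr

Final: 0.09846 hr


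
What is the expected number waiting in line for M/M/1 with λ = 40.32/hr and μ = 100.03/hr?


ρ = 40.32/100.03 = 0.4031
Lq = ρ²/(1−ρ) = 0.1625/0.5969 = 0.2722

Final: 0.2722


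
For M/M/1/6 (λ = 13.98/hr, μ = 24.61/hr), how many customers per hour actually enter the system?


ρ = 0.5681; P_K = (1−ρ)ρ^6/(1−ρ^7) = 0.014797
λ_eff = λ(1 − P_K) = 13.98·(1 − 0.014797) = 13.98·0.985203 = 13.7731 /hr

Final: 13.7731 /hr


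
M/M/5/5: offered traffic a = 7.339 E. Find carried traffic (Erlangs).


B(5,7.339) = 0.444166 (Erlang-B)
Carried load = a(1 − B) = 7.339·(1 − 0.444166) = 7.339·0.555834 = 4.0793 E

Final: 4.0793 Erlangs


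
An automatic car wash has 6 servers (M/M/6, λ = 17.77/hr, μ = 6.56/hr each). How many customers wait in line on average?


a = λ/μ = 2.7088; ρ = a/6 = 0.4515
P₀ = 0.066007
Lq = P₀·a^c·ρ / (c!·(1−ρ)²) = 0.066007·395.09500·0.4515/(720·0.30088)
= 0.05435

Final: 0.05435


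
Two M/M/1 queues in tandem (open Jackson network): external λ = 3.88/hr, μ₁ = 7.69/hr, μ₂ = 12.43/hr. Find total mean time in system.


Each node sees arrival rate λ = 3.88/hr (tandem ⇒ throughput preserved).
W₁ = 1/(μ₁−λ) = 1/(7.69−3.88) = 0.26247 hr
W₂ = 1/(μ₂−λ) = 1/(12.43−3.88) = 0.11696 hr
W_total = W₁ + W₂ = 0.26247 + 0.11696 = 0.37943 hr

Final: 0.37943 hr


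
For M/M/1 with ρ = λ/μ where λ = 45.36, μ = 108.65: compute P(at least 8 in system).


ρ = 45.36/108.65 = 0.4175
P(N ≥ n) = ρ^n = 0.4175^8 = 0.0009229

Final: 0.0009229


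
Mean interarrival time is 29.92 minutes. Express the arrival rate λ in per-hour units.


λ = 1/(interarrival time) in consistent units.
1 hour = 60 min, so λ = 60/29.92 = 2.0053 per hour

Final: 2.0053 /hr


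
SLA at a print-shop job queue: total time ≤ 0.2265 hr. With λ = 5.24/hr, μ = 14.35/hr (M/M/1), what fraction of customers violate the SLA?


W ~ Exponential(μ−λ) for M/M/1.
μ − λ = 14.35 − 5.24 = 9.1100
P(W > t) = e^{−(μ−λ)t} = e^{−2.0634} = 0.127019

Final: 0.127019


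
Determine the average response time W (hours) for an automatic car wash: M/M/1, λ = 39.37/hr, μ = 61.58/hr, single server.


W = 1/(μ−λ) = 1/(61.58 − 39.37) = 1/22.21 = 0.04502 hr

Final: 0.04502 hr


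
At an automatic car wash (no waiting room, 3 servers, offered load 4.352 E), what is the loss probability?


B(c,a) = (a^c/c!) / Σ_{k=0}^{c} a^k/k!
a^3/3! = 13.737744
Σ terms (k=0..3): 1.00000 + 4.35200 + 9.46995 + 13.73774 = 28.559696
B = 13.737744/28.559696 = 0.481019

Final: 0.481019


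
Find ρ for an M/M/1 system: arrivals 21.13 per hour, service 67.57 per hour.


ρ = λ/μ = 21.13/67.57 = 0.3127

Final: 0.3127


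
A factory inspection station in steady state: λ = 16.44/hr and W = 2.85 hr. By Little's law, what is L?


L = λW = 16.44·2.85 = 46.8540

Final: 46.8540


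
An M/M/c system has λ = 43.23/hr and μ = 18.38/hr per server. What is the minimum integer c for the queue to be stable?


Stability requires cμ > λ ⇔ c > λ/μ.
λ/μ = 43.23/18.38 = 2.3520
Minimum integer c = ⌊2.3520⌋ + 1 = 3
Check: 3·18.38 = 55.14 > 43.23, while 2·18.38 = 36.76 ≤ 43.23

Final: 3 servers


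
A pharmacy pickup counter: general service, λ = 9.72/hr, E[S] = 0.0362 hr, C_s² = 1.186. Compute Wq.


ρ = λ·E[S] = 9.72·0.0362 = 0.3519
E[S²] = E[S]²(1+C_s²) = 0.0362²·(1+1.186) = 0.002865
Wq = λ·E[S²]/(2(1−ρ)) = 9.72·0.002865/(2·0.6481) = 0.02148 hr

Final: 0.02148 hr


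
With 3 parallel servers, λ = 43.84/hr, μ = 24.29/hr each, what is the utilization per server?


ρ = λ/(cμ) = 43.84/(3·24.29) = 43.84/72.87 = 0.6016

Final: 0.6016


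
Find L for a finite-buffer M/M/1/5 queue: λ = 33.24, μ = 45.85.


ρ = 33.24/45.85 = 0.7250
L = ρ[1 − (K+1)ρ^K + Kρ^(K+1)] / [(1−ρ)(1−ρ^(K+1))]
Numerator: 0.7250·(1 − 6·0.200267 + 5·0.145188) = 0.380132
Denominator: (0.2750)·(0.854812) = 0.235097
L = 0.380132/0.235097 = 1.6169

Final: 1.6169


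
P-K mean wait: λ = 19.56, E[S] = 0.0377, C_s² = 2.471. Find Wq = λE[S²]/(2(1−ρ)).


ρ = λ·E[S] = 19.56·0.0377 = 0.7374
E[S²] = E[S]²(1+C_s²) = 0.0377²·(1+2.471) = 0.004933
Wq = λ·E[S²]/(2(1−ρ)) = 19.56·0.004933/(2·0.2626) = 0.18374 hr

Final: 0.18374 hr


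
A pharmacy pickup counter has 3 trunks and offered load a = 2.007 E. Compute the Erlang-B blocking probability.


B(c,a) = (a^c/c!) / Σ_{k=0}^{c} a^k/k!
a^3/3! = 1.347382
Σ terms (k=0..3): 1.00000 + 2.00700 + 2.01402 + 1.34738 = 6.368407
B = 1.347382/6.368407 = 0.211573

Final: 0.211573


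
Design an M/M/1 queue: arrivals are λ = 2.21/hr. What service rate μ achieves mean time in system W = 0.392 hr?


W = 1/(μ−λ) ⇒ μ − λ = 1/W = 1/0.392 = 2.5510
μ = λ + 1/W = 2.21 + 2.5510 = 4.7610 per hr

Final: 4.7610 /hr


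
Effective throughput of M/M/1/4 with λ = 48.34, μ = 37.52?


ρ = 1.2884; P_K = (1−ρ)ρ^4/(1−ρ^5) = 0.311611
λ_eff = λ(1 − P_K) = 48.34·(1 − 0.311611) = 48.34·0.688389 = 33.2767 /hr

Final: 33.2767 /hr


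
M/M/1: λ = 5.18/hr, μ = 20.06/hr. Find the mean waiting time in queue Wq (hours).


ρ = 5.18/20.06 = 0.2582
Wq = ρ/(μ−λ) = 0.2582/(20.06 − 5.18) = 0.2582/14.88 = 0.01735 hr

Final: 0.01735 hr


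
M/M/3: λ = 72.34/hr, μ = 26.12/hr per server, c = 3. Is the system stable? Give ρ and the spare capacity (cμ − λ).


Total capacity cμ = 3·26.12 = 78.36/hr
ρ = λ/(cμ) = 72.34/78.36 = 0.9232
Stable ⇔ ρ < 1: YES
Spare capacity = cμ − λ = 78.36 − 72.34 = 6.02/hr

Final: ρ = 0.9232; stable; margin = 6.02/hr


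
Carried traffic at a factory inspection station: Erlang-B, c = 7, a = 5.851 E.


B(7,5.851) = 0.175348 (Erlang-B)
Carried load = a(1 − B) = 5.851·(1 − 0.175348) = 5.851·0.824652 = 4.8250 E

Final: 4.8250 Erlangs


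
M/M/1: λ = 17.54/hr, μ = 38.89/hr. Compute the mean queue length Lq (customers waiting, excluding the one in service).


ρ = 17.54/38.89 = 0.4510
Lq = ρ²/(1−ρ) = 0.2034/0.5490 = 0.3705

Final: 0.3705


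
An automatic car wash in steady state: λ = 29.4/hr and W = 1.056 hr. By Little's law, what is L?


L = λW = 29.4·1.056 = 31.0464

Final: 31.0464


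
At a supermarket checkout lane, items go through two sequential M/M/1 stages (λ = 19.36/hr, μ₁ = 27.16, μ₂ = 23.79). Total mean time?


Each node sees arrival rate λ = 19.36/hr (tandem ⇒ throughput preserved).
W₁ = 1/(μ₁−λ) = 1/(27.16−19.36) = 0.12821 hr
W₂ = 1/(μ₂−λ) = 1/(23.79−19.36) = 0.22573 hr
W_total = W₁ + W₂ = 0.12821 + 0.22573 = 0.35394 hr

Final: 0.35394 hr


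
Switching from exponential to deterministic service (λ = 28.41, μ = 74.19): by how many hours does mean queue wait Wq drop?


ρ = 28.41/74.19 = 0.3829
Wq(M/M/1) = ρ/(μ−λ) = 0.3829/45.78 = 0.008365 hr
Wq(M/D/1) = ρ/(2(μ−λ)) = 0.004182 hr
Savings = 0.008365 − 0.004182 = 0.004182 hr

Final: 0.004182 hr


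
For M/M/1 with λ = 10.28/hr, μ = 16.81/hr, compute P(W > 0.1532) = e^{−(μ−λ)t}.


W ~ Exponential(μ−λ) for M/M/1.
μ − λ = 16.81 − 10.28 = 6.5300
P(W > t) = e^{−(μ−λ)t} = e^{−1.0004} = 0.367734

Final: 0.367734


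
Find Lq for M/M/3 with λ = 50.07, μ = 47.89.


a = λ/μ = 1.0455; ρ = a/3 = 0.3485
P₀ = 0.346686
Lq = P₀·a^c·ρ / (c!·(1−ρ)²) = 0.346686·1.14287·0.3485/(6·0.42444)
= 0.05422

Final: 0.05422


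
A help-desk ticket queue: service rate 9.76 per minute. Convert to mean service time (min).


Mean service time = 1/μ = 1/9.76 minute = 0.10246 minute
In minutes: 0.10246 × 1 = 0.1025 min

Final: 0.1025 min


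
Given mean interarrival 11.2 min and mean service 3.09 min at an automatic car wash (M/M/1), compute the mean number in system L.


λ = 60/11.2 = 5.3571 /hr
μ = 60/3.09 = 19.4175 /hr
ρ = λ/μ = 5.3571/19.4175 = 0.2759
L = ρ/(1−ρ) = 0.2759/0.7241 = 0.3810

Final: 0.3810


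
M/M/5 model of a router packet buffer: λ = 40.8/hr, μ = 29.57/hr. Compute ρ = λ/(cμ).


ρ = λ/(cμ) = 40.8/(5·29.57) = 40.8/147.85 = 0.2760

Final: 0.2760


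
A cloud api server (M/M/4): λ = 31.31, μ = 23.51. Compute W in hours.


a = 1.3318; ρ = 0.3329; P₀ = 0.262553
Lq = P₀·a^c·ρ/(c!(1−ρ)²) = 0.02575
Wq = Lq/λ = 0.02575/31.31 = 0.0008224 hr
W = Wq + 1/μ = 0.0008224 + 0.04254 = 0.04336 hr

Final: 0.04336 hr


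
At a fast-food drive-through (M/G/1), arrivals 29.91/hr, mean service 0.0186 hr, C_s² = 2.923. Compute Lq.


ρ = λ·E[S] = 29.91·0.0186 = 0.5563
Lq = ρ²(1+C_s²)/(2(1−ρ)) = 0.3095·(1+2.923)/(2·0.4437)
= 0.3095·3.9230/0.8873 = 1.36831

Final: 1.36831


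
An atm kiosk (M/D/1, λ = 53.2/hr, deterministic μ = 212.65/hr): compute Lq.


ρ = 53.2/212.65 = 0.2502
M/D/1: Lq = ρ²/(2(1−ρ)) = 0.06259/(2·0.7498) = 0.04174

Final: 0.04174


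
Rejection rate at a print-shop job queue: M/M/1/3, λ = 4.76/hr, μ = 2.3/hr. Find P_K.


ρ = λ/μ = 4.76/2.3 = 2.0696
P_K = (1−ρ)ρ^K/(1−ρ^(K+1)) = (-1.0696·8.864155)/(1 − 18.344947)
= -9.480792/-17.344947 = 0.546603

Final: 0.546603


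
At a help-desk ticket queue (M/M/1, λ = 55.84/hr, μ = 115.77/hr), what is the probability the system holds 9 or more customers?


ρ = 55.84/115.77 = 0.4823
P(N ≥ n) = ρ^n = 0.4823^9 = 0.001413

Final: 0.001413


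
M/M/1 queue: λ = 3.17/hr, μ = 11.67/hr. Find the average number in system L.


ρ = λ/μ = 3.17/11.67 = 0.2716
L = ρ/(1−ρ) = 0.2716/(1 − 0.2716) = 0.2716/0.7284 = 0.3729

Final: 0.3729


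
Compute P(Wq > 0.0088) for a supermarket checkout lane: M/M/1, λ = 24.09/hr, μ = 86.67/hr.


ρ = 24.09/86.67 = 0.2780
P(Wq > t) = ρ·e^{−(μ−λ)t} = 0.2780·e^{−0.5507}
= 0.2780·0.576544 = 0.160251

Final: 0.160251


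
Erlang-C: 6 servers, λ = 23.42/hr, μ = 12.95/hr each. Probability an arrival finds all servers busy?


a = λ/μ = 1.8085; ρ = a/6 = 0.3014
P₀ = 0.163770 (from M/M/c formula)
C(c,a) = [a^c/(c!(1−ρ))]·P₀ = [34.98668/(720·0.6986)]·0.163770
= 0.06956·0.163770 = 0.011392

Final: 0.011392


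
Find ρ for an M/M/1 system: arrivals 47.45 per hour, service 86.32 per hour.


ρ = λ/μ = 47.45/86.32 = 0.5497

Final: 0.5497


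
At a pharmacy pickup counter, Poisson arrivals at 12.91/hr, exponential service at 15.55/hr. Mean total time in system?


W = 1/(μ−λ) = 1/(15.55 − 12.91) = 1/2.64 = 0.3788 hr

Final: 0.3788 hr


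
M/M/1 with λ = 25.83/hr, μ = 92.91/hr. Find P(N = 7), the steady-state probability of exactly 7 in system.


ρ = 25.83/92.91 = 0.2780
P_n = (1−ρ)·ρ^n = (1 − 0.2780)·0.2780^7 = 0.7220·0.0001284 = 0.00009268

Final: 0.00009268


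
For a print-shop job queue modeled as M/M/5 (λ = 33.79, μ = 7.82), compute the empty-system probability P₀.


a = λ/μ = 33.79/7.82 = 4.3210; ρ = a/c = 0.8642
Σ_{k=0}^{4} a^k/k! (terms k=0..4) = 1.00000 + 4.32097 + 9.33540 + 13.44600 + 14.52495 = 42.62732
Tail: a^5/(5!(1−ρ)) = 1506.28515/(120·0.1358) = 92.42898
P₀ = 1/(42.62732 + 92.42898) = 1/135.05630 = 0.007404

Final: 0.007404


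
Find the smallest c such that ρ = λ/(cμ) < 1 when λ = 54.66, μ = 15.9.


Stability requires cμ > λ ⇔ c > λ/μ.
λ/μ = 54.66/15.9 = 3.4377
Minimum integer c = ⌊3.4377⌋ + 1 = 4
Check: 4·15.9 = 63.60 > 54.66, while 3·15.9 = 47.70 ≤ 54.66

Final: 4 servers


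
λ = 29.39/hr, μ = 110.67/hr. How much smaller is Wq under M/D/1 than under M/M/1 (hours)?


ρ = 29.39/110.67 = 0.2656
Wq(M/M/1) = ρ/(μ−λ) = 0.2656/81.28 = 0.003267 hr
Wq(M/D/1) = ρ/(2(μ−λ)) = 0.001634 hr
Savings = 0.003267 − 0.001634 = 0.001634 hr

Final: 0.001634 hr


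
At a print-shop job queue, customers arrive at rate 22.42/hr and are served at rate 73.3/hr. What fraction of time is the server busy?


ρ = λ/μ = 22.42/73.3 = 0.3059

Final: 0.3059


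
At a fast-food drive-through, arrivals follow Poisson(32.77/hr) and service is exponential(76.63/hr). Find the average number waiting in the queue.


ρ = 32.77/76.63 = 0.4276
Lq = ρ²/(1−ρ) = 0.1829/0.5724 = 0.3195

Final: 0.3195


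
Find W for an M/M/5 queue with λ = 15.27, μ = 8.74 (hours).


a = 1.7471; ρ = 0.3494; P₀ = 0.173641
Lq = P₀·a^c·ρ/(c!(1−ρ)²) = 0.01945
Wq = Lq/λ = 0.01945/15.27 = 0.001274 hr
W = Wq + 1/μ = 0.001274 + 0.11442 = 0.11569 hr

Final: 0.11569 hr
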